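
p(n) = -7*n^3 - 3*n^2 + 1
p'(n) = -21*n^2 - 6*n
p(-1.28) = 10.76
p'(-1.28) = -26.73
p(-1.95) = 41.50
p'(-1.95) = -68.15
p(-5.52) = 1086.97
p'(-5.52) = -606.76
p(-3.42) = 245.92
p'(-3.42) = -225.10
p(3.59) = -361.54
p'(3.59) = -292.19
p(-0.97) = 4.57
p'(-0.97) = -13.94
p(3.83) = -436.28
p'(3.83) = -331.03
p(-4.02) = 407.27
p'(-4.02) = -315.25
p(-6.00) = 1405.00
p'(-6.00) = -720.00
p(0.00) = 1.00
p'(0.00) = 0.00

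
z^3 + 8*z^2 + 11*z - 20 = (z - 1)*(z + 4)*(z + 5)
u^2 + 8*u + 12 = (u + 2)*(u + 6)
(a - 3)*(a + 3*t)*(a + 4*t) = a^3 + 7*a^2*t - 3*a^2 + 12*a*t^2 - 21*a*t - 36*t^2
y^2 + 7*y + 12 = (y + 3)*(y + 4)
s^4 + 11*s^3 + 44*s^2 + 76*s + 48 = (s + 2)^2*(s + 3)*(s + 4)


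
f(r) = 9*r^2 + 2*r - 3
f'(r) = 18*r + 2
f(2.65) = 65.50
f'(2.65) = 49.70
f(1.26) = 13.81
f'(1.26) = 24.68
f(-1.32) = 10.04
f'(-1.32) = -21.76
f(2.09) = 40.49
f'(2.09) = 39.62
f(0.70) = 2.81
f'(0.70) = 14.60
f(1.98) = 36.24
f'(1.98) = 37.64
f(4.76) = 210.44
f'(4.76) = 87.68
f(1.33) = 15.58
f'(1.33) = 25.94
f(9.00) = 744.00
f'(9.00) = 164.00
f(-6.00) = 309.00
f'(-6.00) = -106.00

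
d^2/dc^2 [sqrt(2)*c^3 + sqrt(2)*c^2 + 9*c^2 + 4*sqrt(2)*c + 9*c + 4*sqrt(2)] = 6*sqrt(2)*c + 2*sqrt(2) + 18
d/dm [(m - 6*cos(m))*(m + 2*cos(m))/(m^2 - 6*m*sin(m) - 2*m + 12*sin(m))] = (2*(m - 6*cos(m))*(m + 2*cos(m))*(3*m*cos(m) - m + 3*sin(m) - 6*cos(m) + 1) + 2*(m^2 - 6*m*sin(m) - 2*m + 12*sin(m))*(2*m*sin(m) + m + 6*sin(2*m) - 2*cos(m)))/((m - 2)^2*(m - 6*sin(m))^2)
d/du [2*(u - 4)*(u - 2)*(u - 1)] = 6*u^2 - 28*u + 28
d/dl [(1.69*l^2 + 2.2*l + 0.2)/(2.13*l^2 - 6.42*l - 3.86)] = (-15.5358*l^2 - 13.8988*l - 7.208)/(4.5369*l^4 - 27.3492*l^3 + 24.7728*l^2 + 49.5624*l + 14.8996)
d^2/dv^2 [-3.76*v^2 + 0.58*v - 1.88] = -7.52000000000000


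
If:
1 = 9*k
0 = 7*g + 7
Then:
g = -1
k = 1/9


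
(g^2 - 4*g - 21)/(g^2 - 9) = (g - 7)/(g - 3)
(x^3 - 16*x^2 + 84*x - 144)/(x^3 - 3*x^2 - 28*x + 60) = (x^2 - 10*x + 24)/(x^2 + 3*x - 10)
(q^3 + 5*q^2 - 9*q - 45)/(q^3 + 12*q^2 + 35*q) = (q^2 - 9)/(q*(q + 7))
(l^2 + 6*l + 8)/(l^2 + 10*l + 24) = (l + 2)/(l + 6)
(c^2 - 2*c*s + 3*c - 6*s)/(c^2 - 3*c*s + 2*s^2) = (-c - 3)/(-c + s)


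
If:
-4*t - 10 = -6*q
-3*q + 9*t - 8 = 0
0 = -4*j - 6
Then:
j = -3/2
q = 61/21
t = 13/7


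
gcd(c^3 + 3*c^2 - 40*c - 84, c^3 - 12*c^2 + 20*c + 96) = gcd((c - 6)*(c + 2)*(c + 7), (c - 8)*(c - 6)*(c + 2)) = c^2 - 4*c - 12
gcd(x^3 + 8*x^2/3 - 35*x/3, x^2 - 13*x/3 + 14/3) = x - 7/3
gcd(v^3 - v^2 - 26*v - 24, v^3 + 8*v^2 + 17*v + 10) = v + 1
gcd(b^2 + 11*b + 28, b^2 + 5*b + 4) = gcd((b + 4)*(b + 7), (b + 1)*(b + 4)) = b + 4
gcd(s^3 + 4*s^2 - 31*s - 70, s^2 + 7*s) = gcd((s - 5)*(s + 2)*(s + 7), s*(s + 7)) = s + 7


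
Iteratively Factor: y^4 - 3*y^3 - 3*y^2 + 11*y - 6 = (y - 1)*(y^3 - 2*y^2 - 5*y + 6) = (y - 1)*(y + 2)*(y^2 - 4*y + 3) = (y - 1)^2*(y + 2)*(y - 3)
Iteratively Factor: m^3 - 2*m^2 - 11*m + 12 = (m - 4)*(m^2 + 2*m - 3) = (m - 4)*(m + 3)*(m - 1)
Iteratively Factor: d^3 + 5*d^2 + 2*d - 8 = (d - 1)*(d^2 + 6*d + 8) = (d - 1)*(d + 4)*(d + 2)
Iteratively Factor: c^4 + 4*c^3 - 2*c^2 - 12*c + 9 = (c - 1)*(c^3 + 5*c^2 + 3*c - 9) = (c - 1)^2*(c^2 + 6*c + 9) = (c - 1)^2*(c + 3)*(c + 3)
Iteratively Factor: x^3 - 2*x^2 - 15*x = (x + 3)*(x^2 - 5*x) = (x - 5)*(x + 3)*(x)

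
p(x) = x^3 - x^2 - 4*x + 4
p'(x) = 3*x^2 - 2*x - 4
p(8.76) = 564.44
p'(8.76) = 208.69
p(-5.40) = -161.02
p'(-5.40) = 94.28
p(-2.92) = -17.74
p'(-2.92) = 27.42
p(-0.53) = 5.69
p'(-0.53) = -2.10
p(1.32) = -0.72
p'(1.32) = -1.41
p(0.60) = 1.46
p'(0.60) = -4.12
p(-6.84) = -335.44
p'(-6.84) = 150.04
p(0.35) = 2.52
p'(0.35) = -4.33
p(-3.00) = -20.00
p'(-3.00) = 29.00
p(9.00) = 616.00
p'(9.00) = 221.00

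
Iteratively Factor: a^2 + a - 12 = (a - 3)*(a + 4)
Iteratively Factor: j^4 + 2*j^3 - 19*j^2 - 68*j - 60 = (j + 3)*(j^3 - j^2 - 16*j - 20) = (j - 5)*(j + 3)*(j^2 + 4*j + 4) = (j - 5)*(j + 2)*(j + 3)*(j + 2)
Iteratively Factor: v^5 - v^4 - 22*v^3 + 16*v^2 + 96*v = (v - 3)*(v^4 + 2*v^3 - 16*v^2 - 32*v) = v*(v - 3)*(v^3 + 2*v^2 - 16*v - 32) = v*(v - 4)*(v - 3)*(v^2 + 6*v + 8) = v*(v - 4)*(v - 3)*(v + 4)*(v + 2)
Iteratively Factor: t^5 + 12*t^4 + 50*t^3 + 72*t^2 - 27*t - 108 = (t - 1)*(t^4 + 13*t^3 + 63*t^2 + 135*t + 108) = (t - 1)*(t + 3)*(t^3 + 10*t^2 + 33*t + 36) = (t - 1)*(t + 3)*(t + 4)*(t^2 + 6*t + 9) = (t - 1)*(t + 3)^2*(t + 4)*(t + 3)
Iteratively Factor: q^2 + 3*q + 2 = (q + 1)*(q + 2)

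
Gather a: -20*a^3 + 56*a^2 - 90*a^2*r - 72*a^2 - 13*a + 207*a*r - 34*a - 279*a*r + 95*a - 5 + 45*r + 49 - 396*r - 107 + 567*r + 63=-20*a^3 + a^2*(-90*r - 16) + a*(48 - 72*r) + 216*r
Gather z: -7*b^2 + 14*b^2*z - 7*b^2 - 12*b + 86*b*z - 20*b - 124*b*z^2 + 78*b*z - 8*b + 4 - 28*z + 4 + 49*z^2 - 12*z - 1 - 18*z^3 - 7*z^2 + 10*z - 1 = -14*b^2 - 40*b - 18*z^3 + z^2*(42 - 124*b) + z*(14*b^2 + 164*b - 30) + 6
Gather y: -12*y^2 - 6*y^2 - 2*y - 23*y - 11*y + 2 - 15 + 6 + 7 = -18*y^2 - 36*y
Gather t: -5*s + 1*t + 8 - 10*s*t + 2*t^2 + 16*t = -5*s + 2*t^2 + t*(17 - 10*s) + 8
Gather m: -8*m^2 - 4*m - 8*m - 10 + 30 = -8*m^2 - 12*m + 20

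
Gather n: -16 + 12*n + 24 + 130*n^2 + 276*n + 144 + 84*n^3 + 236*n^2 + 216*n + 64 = 84*n^3 + 366*n^2 + 504*n + 216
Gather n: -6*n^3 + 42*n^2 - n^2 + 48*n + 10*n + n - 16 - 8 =-6*n^3 + 41*n^2 + 59*n - 24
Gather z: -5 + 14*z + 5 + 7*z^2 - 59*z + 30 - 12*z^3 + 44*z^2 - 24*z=-12*z^3 + 51*z^2 - 69*z + 30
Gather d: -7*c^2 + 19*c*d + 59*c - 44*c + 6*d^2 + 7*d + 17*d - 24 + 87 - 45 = -7*c^2 + 15*c + 6*d^2 + d*(19*c + 24) + 18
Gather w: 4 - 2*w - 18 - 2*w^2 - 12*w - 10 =-2*w^2 - 14*w - 24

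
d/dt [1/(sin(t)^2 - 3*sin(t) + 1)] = (3 - 2*sin(t))*cos(t)/(sin(t)^2 - 3*sin(t) + 1)^2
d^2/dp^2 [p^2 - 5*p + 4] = 2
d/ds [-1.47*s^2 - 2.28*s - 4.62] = -2.94*s - 2.28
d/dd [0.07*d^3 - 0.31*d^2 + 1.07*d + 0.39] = 0.21*d^2 - 0.62*d + 1.07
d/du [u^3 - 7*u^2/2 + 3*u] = 3*u^2 - 7*u + 3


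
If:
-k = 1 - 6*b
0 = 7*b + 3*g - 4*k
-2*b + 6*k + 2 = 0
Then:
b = 2/17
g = -2/3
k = -5/17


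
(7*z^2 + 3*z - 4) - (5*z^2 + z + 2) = 2*z^2 + 2*z - 6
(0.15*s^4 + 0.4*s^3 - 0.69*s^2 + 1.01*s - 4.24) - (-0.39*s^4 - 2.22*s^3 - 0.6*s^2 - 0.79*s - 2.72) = 0.54*s^4 + 2.62*s^3 - 0.09*s^2 + 1.8*s - 1.52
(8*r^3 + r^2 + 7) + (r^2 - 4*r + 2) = 8*r^3 + 2*r^2 - 4*r + 9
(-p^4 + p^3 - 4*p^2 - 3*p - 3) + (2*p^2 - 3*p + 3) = -p^4 + p^3 - 2*p^2 - 6*p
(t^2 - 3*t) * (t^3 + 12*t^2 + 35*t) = t^5 + 9*t^4 - t^3 - 105*t^2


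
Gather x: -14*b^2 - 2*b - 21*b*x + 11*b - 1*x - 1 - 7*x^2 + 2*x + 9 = -14*b^2 + 9*b - 7*x^2 + x*(1 - 21*b) + 8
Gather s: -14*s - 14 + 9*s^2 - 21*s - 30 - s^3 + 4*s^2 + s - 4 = -s^3 + 13*s^2 - 34*s - 48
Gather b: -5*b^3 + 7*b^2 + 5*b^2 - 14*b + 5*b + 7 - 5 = -5*b^3 + 12*b^2 - 9*b + 2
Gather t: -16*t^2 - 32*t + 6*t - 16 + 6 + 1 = -16*t^2 - 26*t - 9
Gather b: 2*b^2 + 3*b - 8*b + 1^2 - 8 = 2*b^2 - 5*b - 7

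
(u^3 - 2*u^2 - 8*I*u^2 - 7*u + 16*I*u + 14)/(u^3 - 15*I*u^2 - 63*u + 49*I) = (u - 2)/(u - 7*I)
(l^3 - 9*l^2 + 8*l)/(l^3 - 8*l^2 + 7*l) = (l - 8)/(l - 7)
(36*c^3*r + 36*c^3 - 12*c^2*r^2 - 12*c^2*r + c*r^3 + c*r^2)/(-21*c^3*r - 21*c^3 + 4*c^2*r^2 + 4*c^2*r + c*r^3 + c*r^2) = (36*c^2 - 12*c*r + r^2)/(-21*c^2 + 4*c*r + r^2)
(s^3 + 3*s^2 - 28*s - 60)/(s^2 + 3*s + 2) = (s^2 + s - 30)/(s + 1)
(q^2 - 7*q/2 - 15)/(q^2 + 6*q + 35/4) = 2*(q - 6)/(2*q + 7)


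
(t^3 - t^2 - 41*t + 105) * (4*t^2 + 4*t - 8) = 4*t^5 - 176*t^3 + 264*t^2 + 748*t - 840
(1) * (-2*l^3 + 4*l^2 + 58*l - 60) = -2*l^3 + 4*l^2 + 58*l - 60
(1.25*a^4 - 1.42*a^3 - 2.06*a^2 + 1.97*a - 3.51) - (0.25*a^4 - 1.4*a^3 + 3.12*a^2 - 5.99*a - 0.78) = 1.0*a^4 - 0.02*a^3 - 5.18*a^2 + 7.96*a - 2.73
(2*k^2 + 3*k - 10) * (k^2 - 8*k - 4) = 2*k^4 - 13*k^3 - 42*k^2 + 68*k + 40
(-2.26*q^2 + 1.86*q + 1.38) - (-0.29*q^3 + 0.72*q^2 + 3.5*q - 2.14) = 0.29*q^3 - 2.98*q^2 - 1.64*q + 3.52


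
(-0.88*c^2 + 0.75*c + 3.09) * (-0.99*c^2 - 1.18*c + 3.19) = 0.8712*c^4 + 0.2959*c^3 - 6.7513*c^2 - 1.2537*c + 9.8571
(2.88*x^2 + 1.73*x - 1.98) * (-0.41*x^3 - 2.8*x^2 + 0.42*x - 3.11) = -1.1808*x^5 - 8.7733*x^4 - 2.8226*x^3 - 2.6862*x^2 - 6.2119*x + 6.1578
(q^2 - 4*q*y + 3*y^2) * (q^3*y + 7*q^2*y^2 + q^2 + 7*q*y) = q^5*y + 3*q^4*y^2 + q^4 - 25*q^3*y^3 + 3*q^3*y + 21*q^2*y^4 - 25*q^2*y^2 + 21*q*y^3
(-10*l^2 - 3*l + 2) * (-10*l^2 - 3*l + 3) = 100*l^4 + 60*l^3 - 41*l^2 - 15*l + 6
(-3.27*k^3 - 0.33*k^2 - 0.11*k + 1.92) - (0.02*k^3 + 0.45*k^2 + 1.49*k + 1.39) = -3.29*k^3 - 0.78*k^2 - 1.6*k + 0.53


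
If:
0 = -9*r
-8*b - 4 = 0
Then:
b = -1/2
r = 0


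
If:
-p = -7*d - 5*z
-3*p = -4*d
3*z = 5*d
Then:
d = 0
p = 0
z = 0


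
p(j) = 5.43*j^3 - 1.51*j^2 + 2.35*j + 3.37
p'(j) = 16.29*j^2 - 3.02*j + 2.35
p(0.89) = 8.09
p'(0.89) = 12.57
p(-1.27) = -13.17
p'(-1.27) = 32.46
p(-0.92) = -4.30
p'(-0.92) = 18.92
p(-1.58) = -25.53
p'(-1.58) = 47.79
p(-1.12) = -8.78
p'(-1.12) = 26.17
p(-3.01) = -165.47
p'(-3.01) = 159.03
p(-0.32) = 2.29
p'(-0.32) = 4.98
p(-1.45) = -19.77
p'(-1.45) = 40.98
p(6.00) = 1135.99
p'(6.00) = 570.67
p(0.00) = 3.37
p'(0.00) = 2.35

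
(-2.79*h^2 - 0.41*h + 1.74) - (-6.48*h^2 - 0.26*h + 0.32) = 3.69*h^2 - 0.15*h + 1.42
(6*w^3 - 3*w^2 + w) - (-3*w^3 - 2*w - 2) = 9*w^3 - 3*w^2 + 3*w + 2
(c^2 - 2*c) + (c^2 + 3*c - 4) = 2*c^2 + c - 4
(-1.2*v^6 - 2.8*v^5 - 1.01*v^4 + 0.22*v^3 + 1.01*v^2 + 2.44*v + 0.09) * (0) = 0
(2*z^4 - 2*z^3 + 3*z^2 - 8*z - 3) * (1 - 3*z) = -6*z^5 + 8*z^4 - 11*z^3 + 27*z^2 + z - 3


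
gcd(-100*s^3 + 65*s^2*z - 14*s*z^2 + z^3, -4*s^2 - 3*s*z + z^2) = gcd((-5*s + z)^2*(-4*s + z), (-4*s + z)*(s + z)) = -4*s + z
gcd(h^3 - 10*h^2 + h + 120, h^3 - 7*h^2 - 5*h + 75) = h^2 - 2*h - 15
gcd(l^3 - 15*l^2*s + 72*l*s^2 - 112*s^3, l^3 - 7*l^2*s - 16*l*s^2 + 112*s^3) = l^2 - 11*l*s + 28*s^2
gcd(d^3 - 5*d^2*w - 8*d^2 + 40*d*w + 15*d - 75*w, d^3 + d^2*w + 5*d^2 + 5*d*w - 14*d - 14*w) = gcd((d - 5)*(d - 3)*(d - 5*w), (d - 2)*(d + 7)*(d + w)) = 1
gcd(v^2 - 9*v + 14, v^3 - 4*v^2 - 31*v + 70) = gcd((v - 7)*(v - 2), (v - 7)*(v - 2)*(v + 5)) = v^2 - 9*v + 14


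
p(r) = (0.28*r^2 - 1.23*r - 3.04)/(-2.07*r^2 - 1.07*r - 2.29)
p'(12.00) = -0.01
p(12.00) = -0.07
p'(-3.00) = 0.05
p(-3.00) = -0.18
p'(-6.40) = -0.00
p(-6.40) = -0.20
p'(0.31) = -0.63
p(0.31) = 1.20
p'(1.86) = -0.28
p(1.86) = 0.38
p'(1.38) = -0.42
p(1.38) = 0.55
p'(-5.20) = -0.00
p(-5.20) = -0.21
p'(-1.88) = 0.27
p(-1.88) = -0.03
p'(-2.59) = 0.09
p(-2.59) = -0.15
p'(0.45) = -0.71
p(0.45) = 1.11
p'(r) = (0.56*r - 1.23)/(-2.07*r^2 - 1.07*r - 2.29) + (4.14*r + 1.07)*(0.28*r^2 - 1.23*r - 3.04)/(-2.07*r^2 - 1.07*r - 2.29)^2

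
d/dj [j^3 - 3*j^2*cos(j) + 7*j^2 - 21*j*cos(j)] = 3*j^2*sin(j) + 3*j^2 + 21*j*sin(j) - 6*j*cos(j) + 14*j - 21*cos(j)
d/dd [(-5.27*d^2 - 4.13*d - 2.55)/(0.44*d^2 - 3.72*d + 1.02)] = (21.4216*d^2 - 8.5068*d - 13.6986)/(0.1936*d^4 - 3.2736*d^3 + 14.736*d^2 - 7.5888*d + 1.0404)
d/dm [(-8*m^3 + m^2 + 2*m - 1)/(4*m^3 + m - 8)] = (-4*m^4 - 32*m^3 + 205*m^2 - 16*m - 15)/(16*m^6 + 8*m^4 - 64*m^3 + m^2 - 16*m + 64)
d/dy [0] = 0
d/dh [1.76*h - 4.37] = 1.76000000000000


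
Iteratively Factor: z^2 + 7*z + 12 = (z + 3)*(z + 4)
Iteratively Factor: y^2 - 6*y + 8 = (y - 2)*(y - 4)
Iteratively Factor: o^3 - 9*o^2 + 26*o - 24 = (o - 3)*(o^2 - 6*o + 8) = (o - 3)*(o - 2)*(o - 4)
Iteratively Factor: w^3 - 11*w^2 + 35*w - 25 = (w - 5)*(w^2 - 6*w + 5) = (w - 5)^2*(w - 1)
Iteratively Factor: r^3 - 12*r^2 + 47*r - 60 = (r - 4)*(r^2 - 8*r + 15) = (r - 5)*(r - 4)*(r - 3)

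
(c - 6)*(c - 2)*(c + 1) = c^3 - 7*c^2 + 4*c + 12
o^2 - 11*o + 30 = (o - 6)*(o - 5)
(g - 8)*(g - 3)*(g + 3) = g^3 - 8*g^2 - 9*g + 72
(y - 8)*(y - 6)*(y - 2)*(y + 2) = y^4 - 14*y^3 + 44*y^2 + 56*y - 192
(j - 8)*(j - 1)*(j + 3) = j^3 - 6*j^2 - 19*j + 24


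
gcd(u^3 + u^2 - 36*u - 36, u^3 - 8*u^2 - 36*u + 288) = u^2 - 36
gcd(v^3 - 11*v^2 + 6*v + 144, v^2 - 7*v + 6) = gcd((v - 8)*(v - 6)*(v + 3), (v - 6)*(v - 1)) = v - 6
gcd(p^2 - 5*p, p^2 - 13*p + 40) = p - 5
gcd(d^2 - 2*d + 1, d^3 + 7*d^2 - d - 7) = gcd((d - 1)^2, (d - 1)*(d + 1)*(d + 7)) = d - 1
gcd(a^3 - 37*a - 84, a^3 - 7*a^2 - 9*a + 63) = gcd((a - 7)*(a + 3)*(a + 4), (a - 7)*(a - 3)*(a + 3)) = a^2 - 4*a - 21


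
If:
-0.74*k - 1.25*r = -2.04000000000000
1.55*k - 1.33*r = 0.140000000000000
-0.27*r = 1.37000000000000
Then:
No Solution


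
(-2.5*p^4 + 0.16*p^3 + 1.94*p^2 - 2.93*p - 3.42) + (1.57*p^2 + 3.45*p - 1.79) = -2.5*p^4 + 0.16*p^3 + 3.51*p^2 + 0.52*p - 5.21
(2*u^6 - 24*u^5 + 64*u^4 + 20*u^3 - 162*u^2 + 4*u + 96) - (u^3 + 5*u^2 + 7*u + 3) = 2*u^6 - 24*u^5 + 64*u^4 + 19*u^3 - 167*u^2 - 3*u + 93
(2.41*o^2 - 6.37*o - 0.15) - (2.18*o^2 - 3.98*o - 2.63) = 0.23*o^2 - 2.39*o + 2.48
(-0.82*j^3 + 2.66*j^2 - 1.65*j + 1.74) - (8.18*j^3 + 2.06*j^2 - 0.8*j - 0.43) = -9.0*j^3 + 0.6*j^2 - 0.85*j + 2.17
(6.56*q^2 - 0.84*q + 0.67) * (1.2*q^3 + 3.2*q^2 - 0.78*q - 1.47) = 7.872*q^5 + 19.984*q^4 - 7.0008*q^3 - 6.844*q^2 + 0.7122*q - 0.9849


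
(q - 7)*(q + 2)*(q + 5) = q^3 - 39*q - 70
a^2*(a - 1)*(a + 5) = a^4 + 4*a^3 - 5*a^2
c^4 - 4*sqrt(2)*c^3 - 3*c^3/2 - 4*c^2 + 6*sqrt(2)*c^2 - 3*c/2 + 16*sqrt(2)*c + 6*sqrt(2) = (c - 3)*(c + 1/2)*(c + 1)*(c - 4*sqrt(2))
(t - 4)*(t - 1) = t^2 - 5*t + 4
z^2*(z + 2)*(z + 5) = z^4 + 7*z^3 + 10*z^2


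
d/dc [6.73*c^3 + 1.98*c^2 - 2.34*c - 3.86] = 20.19*c^2 + 3.96*c - 2.34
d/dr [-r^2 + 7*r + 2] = 7 - 2*r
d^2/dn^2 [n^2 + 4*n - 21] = 2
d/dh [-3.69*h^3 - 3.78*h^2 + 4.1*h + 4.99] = -11.07*h^2 - 7.56*h + 4.1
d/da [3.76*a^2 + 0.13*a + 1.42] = 7.52*a + 0.13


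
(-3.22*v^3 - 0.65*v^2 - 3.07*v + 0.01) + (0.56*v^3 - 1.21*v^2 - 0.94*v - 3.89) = -2.66*v^3 - 1.86*v^2 - 4.01*v - 3.88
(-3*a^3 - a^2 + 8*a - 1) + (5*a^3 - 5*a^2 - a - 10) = 2*a^3 - 6*a^2 + 7*a - 11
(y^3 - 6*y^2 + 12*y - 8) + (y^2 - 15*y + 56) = y^3 - 5*y^2 - 3*y + 48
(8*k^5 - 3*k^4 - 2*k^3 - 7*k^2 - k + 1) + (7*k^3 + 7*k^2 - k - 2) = 8*k^5 - 3*k^4 + 5*k^3 - 2*k - 1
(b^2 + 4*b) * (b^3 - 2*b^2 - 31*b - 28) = b^5 + 2*b^4 - 39*b^3 - 152*b^2 - 112*b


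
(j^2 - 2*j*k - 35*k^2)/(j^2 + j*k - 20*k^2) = (j - 7*k)/(j - 4*k)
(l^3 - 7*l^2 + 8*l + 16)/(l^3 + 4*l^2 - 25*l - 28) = (l - 4)/(l + 7)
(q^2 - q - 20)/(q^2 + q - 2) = (q^2 - q - 20)/(q^2 + q - 2)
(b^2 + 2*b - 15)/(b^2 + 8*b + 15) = (b - 3)/(b + 3)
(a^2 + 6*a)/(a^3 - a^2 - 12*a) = (a + 6)/(a^2 - a - 12)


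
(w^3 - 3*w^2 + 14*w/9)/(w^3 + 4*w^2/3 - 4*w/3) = (w - 7/3)/(w + 2)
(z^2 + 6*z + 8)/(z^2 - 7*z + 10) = (z^2 + 6*z + 8)/(z^2 - 7*z + 10)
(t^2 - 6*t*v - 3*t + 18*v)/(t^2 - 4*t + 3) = (t - 6*v)/(t - 1)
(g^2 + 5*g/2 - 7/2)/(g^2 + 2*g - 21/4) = 2*(g - 1)/(2*g - 3)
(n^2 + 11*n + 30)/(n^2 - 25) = (n + 6)/(n - 5)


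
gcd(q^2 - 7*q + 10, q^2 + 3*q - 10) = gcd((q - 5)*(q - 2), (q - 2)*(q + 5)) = q - 2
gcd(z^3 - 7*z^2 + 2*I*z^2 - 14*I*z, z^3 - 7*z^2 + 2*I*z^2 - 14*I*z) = z^3 + z^2*(-7 + 2*I) - 14*I*z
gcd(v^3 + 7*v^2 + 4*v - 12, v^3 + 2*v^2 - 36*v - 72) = v^2 + 8*v + 12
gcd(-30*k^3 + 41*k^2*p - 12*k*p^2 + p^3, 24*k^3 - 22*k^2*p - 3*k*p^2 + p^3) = 6*k^2 - 7*k*p + p^2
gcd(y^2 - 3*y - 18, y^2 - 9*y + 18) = y - 6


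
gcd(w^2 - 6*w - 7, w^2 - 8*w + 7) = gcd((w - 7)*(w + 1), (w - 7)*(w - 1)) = w - 7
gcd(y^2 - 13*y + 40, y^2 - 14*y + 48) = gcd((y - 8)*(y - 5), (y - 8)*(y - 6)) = y - 8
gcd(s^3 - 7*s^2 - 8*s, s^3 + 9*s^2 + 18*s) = s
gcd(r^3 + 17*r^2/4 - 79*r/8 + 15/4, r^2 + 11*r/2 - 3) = r^2 + 11*r/2 - 3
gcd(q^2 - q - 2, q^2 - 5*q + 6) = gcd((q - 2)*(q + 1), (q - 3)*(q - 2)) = q - 2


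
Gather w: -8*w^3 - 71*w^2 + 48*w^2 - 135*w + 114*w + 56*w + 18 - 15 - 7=-8*w^3 - 23*w^2 + 35*w - 4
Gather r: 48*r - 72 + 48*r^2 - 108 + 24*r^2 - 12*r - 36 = 72*r^2 + 36*r - 216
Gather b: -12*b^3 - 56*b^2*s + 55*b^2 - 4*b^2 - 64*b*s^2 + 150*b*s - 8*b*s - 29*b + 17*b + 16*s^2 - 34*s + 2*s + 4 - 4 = -12*b^3 + b^2*(51 - 56*s) + b*(-64*s^2 + 142*s - 12) + 16*s^2 - 32*s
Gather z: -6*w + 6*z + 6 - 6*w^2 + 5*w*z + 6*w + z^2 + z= -6*w^2 + z^2 + z*(5*w + 7) + 6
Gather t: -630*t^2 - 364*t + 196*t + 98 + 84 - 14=-630*t^2 - 168*t + 168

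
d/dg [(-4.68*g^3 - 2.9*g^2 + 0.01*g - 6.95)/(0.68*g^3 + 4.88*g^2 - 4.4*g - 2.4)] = (-20.8664*g^4 + 41.1704*g^3 + 60.5852*g^2 + 81.752*g - 30.604)/(0.4624*g^6 + 6.6368*g^5 + 17.8304*g^4 - 46.208*g^3 - 4.064*g^2 + 21.12*g + 5.76)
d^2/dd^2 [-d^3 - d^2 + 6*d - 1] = -6*d - 2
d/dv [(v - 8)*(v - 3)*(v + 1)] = 3*v^2 - 20*v + 13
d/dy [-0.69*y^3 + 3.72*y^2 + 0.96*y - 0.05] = -2.07*y^2 + 7.44*y + 0.96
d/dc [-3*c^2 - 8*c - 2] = -6*c - 8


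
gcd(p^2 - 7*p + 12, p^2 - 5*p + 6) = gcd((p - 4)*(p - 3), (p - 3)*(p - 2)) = p - 3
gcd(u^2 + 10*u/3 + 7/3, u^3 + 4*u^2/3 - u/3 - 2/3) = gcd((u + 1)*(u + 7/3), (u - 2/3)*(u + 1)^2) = u + 1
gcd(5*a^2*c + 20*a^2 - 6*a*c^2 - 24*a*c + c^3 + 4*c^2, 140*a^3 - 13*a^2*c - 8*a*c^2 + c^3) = 5*a - c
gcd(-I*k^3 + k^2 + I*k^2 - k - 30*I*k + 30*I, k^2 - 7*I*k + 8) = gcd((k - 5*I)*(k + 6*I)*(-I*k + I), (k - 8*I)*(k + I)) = 1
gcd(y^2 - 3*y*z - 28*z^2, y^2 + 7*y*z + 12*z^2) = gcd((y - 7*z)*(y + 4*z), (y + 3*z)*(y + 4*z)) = y + 4*z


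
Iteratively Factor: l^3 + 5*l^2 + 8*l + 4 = (l + 1)*(l^2 + 4*l + 4) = (l + 1)*(l + 2)*(l + 2)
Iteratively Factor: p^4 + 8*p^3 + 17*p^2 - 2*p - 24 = (p + 3)*(p^3 + 5*p^2 + 2*p - 8) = (p - 1)*(p + 3)*(p^2 + 6*p + 8) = (p - 1)*(p + 2)*(p + 3)*(p + 4)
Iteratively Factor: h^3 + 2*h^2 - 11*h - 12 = (h + 4)*(h^2 - 2*h - 3) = (h - 3)*(h + 4)*(h + 1)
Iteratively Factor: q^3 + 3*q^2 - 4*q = (q + 4)*(q^2 - q) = q*(q + 4)*(q - 1)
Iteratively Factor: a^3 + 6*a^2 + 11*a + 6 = (a + 1)*(a^2 + 5*a + 6) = (a + 1)*(a + 3)*(a + 2)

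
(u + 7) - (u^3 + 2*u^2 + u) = -u^3 - 2*u^2 + 7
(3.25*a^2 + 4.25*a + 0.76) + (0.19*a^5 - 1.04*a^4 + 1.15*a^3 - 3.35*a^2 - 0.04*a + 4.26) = 0.19*a^5 - 1.04*a^4 + 1.15*a^3 - 0.1*a^2 + 4.21*a + 5.02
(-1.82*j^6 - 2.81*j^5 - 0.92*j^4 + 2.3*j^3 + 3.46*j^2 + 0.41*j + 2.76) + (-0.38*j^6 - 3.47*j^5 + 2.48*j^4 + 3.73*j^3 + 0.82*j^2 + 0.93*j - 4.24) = -2.2*j^6 - 6.28*j^5 + 1.56*j^4 + 6.03*j^3 + 4.28*j^2 + 1.34*j - 1.48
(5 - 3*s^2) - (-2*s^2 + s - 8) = -s^2 - s + 13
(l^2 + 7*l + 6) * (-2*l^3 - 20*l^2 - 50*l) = -2*l^5 - 34*l^4 - 202*l^3 - 470*l^2 - 300*l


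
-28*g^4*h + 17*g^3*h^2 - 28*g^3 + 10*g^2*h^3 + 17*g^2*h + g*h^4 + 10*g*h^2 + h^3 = (-g + h)*(4*g + h)*(7*g + h)*(g*h + 1)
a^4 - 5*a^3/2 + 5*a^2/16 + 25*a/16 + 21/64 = (a - 7/4)*(a - 3/2)*(a + 1/4)*(a + 1/2)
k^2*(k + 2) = k^3 + 2*k^2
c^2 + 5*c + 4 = (c + 1)*(c + 4)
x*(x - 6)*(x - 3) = x^3 - 9*x^2 + 18*x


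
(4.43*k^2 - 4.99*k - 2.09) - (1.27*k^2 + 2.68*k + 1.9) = 3.16*k^2 - 7.67*k - 3.99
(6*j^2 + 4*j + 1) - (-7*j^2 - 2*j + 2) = 13*j^2 + 6*j - 1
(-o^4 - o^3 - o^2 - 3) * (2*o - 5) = -2*o^5 + 3*o^4 + 3*o^3 + 5*o^2 - 6*o + 15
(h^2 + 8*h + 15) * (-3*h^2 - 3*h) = -3*h^4 - 27*h^3 - 69*h^2 - 45*h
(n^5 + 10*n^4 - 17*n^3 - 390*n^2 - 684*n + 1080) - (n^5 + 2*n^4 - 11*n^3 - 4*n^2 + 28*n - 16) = 8*n^4 - 6*n^3 - 386*n^2 - 712*n + 1096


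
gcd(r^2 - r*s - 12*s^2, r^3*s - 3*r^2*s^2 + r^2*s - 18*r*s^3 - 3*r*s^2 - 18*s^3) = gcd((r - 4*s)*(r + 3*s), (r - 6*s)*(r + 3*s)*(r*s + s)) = r + 3*s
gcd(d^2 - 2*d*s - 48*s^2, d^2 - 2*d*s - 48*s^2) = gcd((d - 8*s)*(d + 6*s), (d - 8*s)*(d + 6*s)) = -d^2 + 2*d*s + 48*s^2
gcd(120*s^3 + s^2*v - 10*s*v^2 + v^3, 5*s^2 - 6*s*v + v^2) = 5*s - v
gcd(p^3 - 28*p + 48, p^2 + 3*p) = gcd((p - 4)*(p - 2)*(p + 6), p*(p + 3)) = 1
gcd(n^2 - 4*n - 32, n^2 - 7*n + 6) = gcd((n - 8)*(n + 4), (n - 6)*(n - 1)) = 1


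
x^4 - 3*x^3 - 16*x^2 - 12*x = x*(x - 6)*(x + 1)*(x + 2)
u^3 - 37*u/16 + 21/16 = (u - 1)*(u - 3/4)*(u + 7/4)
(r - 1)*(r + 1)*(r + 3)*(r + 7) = r^4 + 10*r^3 + 20*r^2 - 10*r - 21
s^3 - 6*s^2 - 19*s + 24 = (s - 8)*(s - 1)*(s + 3)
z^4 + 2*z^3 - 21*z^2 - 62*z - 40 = (z - 5)*(z + 1)*(z + 2)*(z + 4)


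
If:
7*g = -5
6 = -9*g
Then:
No Solution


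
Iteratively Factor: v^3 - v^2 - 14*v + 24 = (v + 4)*(v^2 - 5*v + 6) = (v - 2)*(v + 4)*(v - 3)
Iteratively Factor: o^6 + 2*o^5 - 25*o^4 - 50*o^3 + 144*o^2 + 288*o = (o + 3)*(o^5 - o^4 - 22*o^3 + 16*o^2 + 96*o) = (o + 3)*(o + 4)*(o^4 - 5*o^3 - 2*o^2 + 24*o) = (o - 3)*(o + 3)*(o + 4)*(o^3 - 2*o^2 - 8*o) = (o - 4)*(o - 3)*(o + 3)*(o + 4)*(o^2 + 2*o) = (o - 4)*(o - 3)*(o + 2)*(o + 3)*(o + 4)*(o)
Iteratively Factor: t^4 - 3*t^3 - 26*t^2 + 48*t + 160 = (t - 5)*(t^3 + 2*t^2 - 16*t - 32) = (t - 5)*(t - 4)*(t^2 + 6*t + 8) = (t - 5)*(t - 4)*(t + 2)*(t + 4)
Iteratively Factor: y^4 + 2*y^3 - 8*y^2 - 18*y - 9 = (y + 1)*(y^3 + y^2 - 9*y - 9) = (y + 1)^2*(y^2 - 9) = (y + 1)^2*(y + 3)*(y - 3)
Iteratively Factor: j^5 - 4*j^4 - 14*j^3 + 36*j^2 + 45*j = (j + 3)*(j^4 - 7*j^3 + 7*j^2 + 15*j) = (j - 3)*(j + 3)*(j^3 - 4*j^2 - 5*j) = (j - 5)*(j - 3)*(j + 3)*(j^2 + j) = j*(j - 5)*(j - 3)*(j + 3)*(j + 1)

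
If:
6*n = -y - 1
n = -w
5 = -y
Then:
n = 2/3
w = -2/3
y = -5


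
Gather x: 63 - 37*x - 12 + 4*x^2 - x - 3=4*x^2 - 38*x + 48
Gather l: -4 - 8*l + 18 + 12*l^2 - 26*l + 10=12*l^2 - 34*l + 24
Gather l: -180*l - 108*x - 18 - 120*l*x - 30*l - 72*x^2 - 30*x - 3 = l*(-120*x - 210) - 72*x^2 - 138*x - 21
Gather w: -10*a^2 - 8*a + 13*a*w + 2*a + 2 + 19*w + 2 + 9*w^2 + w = -10*a^2 - 6*a + 9*w^2 + w*(13*a + 20) + 4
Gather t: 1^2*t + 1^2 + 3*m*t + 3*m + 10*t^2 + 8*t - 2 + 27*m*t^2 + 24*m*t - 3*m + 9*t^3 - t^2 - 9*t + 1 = 27*m*t + 9*t^3 + t^2*(27*m + 9)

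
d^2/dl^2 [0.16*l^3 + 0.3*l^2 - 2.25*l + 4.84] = 0.96*l + 0.6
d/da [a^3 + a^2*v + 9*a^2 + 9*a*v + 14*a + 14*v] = 3*a^2 + 2*a*v + 18*a + 9*v + 14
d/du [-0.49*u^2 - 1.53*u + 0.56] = -0.98*u - 1.53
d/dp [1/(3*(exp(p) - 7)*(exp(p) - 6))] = (13 - 2*exp(p))*exp(p)/(3*(exp(4*p) - 26*exp(3*p) + 253*exp(2*p) - 1092*exp(p) + 1764))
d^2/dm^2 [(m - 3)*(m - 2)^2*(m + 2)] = 12*m^2 - 30*m + 4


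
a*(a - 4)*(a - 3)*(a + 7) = a^4 - 37*a^2 + 84*a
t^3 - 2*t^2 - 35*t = t*(t - 7)*(t + 5)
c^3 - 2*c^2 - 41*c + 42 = (c - 7)*(c - 1)*(c + 6)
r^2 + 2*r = r*(r + 2)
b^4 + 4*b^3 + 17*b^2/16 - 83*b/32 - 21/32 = (b - 3/4)*(b + 1/4)*(b + 1)*(b + 7/2)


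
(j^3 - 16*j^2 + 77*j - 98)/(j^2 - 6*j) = (j^3 - 16*j^2 + 77*j - 98)/(j*(j - 6))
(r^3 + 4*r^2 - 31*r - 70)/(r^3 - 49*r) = (r^2 - 3*r - 10)/(r*(r - 7))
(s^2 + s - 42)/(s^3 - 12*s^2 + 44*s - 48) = (s + 7)/(s^2 - 6*s + 8)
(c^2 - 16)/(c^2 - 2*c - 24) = (c - 4)/(c - 6)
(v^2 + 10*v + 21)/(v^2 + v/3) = 3*(v^2 + 10*v + 21)/(v*(3*v + 1))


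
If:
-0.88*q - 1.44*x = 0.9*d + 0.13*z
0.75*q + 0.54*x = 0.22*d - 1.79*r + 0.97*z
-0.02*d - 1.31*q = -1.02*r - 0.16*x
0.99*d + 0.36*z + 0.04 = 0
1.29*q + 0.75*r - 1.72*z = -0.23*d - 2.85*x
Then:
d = -0.06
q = 0.01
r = 0.01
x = 0.03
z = 0.04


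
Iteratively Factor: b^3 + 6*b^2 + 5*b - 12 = (b + 4)*(b^2 + 2*b - 3) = (b + 3)*(b + 4)*(b - 1)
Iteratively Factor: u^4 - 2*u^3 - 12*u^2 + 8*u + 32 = (u + 2)*(u^3 - 4*u^2 - 4*u + 16) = (u + 2)^2*(u^2 - 6*u + 8) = (u - 4)*(u + 2)^2*(u - 2)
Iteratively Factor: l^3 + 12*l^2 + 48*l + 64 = (l + 4)*(l^2 + 8*l + 16) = (l + 4)^2*(l + 4)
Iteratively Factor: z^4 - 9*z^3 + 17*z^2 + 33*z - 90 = (z + 2)*(z^3 - 11*z^2 + 39*z - 45) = (z - 3)*(z + 2)*(z^2 - 8*z + 15) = (z - 5)*(z - 3)*(z + 2)*(z - 3)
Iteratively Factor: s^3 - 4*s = (s - 2)*(s^2 + 2*s) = (s - 2)*(s + 2)*(s)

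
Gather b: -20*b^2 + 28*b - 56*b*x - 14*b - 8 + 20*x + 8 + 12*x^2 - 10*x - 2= -20*b^2 + b*(14 - 56*x) + 12*x^2 + 10*x - 2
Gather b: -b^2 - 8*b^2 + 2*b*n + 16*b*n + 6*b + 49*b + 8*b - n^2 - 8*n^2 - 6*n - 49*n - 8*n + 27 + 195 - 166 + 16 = -9*b^2 + b*(18*n + 63) - 9*n^2 - 63*n + 72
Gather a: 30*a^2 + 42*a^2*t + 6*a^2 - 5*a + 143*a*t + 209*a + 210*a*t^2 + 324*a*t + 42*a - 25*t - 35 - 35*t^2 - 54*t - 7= a^2*(42*t + 36) + a*(210*t^2 + 467*t + 246) - 35*t^2 - 79*t - 42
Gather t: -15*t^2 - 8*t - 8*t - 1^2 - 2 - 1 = -15*t^2 - 16*t - 4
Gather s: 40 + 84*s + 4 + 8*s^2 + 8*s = 8*s^2 + 92*s + 44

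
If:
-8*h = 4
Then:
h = -1/2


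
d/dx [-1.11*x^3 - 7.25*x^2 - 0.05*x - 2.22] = -3.33*x^2 - 14.5*x - 0.05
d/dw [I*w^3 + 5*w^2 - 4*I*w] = 3*I*w^2 + 10*w - 4*I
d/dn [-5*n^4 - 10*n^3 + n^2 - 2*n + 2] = -20*n^3 - 30*n^2 + 2*n - 2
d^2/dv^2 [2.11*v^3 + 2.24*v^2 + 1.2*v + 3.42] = 12.66*v + 4.48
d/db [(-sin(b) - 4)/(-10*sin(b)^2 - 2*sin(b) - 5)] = (-80*sin(b) + 5*cos(2*b) - 8)*cos(b)/(10*sin(b)^2 + 2*sin(b) + 5)^2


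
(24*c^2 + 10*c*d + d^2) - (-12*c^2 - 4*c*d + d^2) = 36*c^2 + 14*c*d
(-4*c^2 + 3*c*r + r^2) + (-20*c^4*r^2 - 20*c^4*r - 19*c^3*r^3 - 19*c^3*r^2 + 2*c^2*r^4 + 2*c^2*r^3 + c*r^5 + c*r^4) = -20*c^4*r^2 - 20*c^4*r - 19*c^3*r^3 - 19*c^3*r^2 + 2*c^2*r^4 + 2*c^2*r^3 - 4*c^2 + c*r^5 + c*r^4 + 3*c*r + r^2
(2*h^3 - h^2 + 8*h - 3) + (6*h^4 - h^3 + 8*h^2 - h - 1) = 6*h^4 + h^3 + 7*h^2 + 7*h - 4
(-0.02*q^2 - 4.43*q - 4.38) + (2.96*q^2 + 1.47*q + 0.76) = 2.94*q^2 - 2.96*q - 3.62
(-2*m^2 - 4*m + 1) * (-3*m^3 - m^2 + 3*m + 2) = 6*m^5 + 14*m^4 - 5*m^3 - 17*m^2 - 5*m + 2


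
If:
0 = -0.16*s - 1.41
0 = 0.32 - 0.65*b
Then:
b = 0.49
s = -8.81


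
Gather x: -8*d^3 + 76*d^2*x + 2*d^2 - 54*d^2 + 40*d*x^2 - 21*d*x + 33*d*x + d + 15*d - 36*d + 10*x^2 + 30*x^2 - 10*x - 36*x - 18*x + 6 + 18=-8*d^3 - 52*d^2 - 20*d + x^2*(40*d + 40) + x*(76*d^2 + 12*d - 64) + 24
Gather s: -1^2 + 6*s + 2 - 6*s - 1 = 0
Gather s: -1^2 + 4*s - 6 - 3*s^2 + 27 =-3*s^2 + 4*s + 20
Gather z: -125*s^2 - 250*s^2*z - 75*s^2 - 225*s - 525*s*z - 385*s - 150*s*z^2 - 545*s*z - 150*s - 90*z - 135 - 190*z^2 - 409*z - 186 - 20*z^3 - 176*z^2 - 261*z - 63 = -200*s^2 - 760*s - 20*z^3 + z^2*(-150*s - 366) + z*(-250*s^2 - 1070*s - 760) - 384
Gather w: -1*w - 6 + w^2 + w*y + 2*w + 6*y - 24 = w^2 + w*(y + 1) + 6*y - 30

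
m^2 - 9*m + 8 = (m - 8)*(m - 1)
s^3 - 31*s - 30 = (s - 6)*(s + 1)*(s + 5)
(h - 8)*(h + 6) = h^2 - 2*h - 48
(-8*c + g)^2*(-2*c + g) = -128*c^3 + 96*c^2*g - 18*c*g^2 + g^3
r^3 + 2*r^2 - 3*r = r*(r - 1)*(r + 3)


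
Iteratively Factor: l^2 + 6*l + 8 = (l + 4)*(l + 2)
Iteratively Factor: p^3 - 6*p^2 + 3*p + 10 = (p - 5)*(p^2 - p - 2) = (p - 5)*(p + 1)*(p - 2)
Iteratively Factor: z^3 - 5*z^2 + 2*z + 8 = (z - 4)*(z^2 - z - 2) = (z - 4)*(z - 2)*(z + 1)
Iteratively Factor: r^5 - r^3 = (r - 1)*(r^4 + r^3) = r*(r - 1)*(r^3 + r^2) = r^2*(r - 1)*(r^2 + r) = r^3*(r - 1)*(r + 1)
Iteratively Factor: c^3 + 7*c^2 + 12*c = (c)*(c^2 + 7*c + 12) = c*(c + 3)*(c + 4)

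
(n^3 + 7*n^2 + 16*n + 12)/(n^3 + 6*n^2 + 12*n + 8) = (n + 3)/(n + 2)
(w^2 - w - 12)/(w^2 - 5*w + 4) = (w + 3)/(w - 1)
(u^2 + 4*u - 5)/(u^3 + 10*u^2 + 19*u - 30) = 1/(u + 6)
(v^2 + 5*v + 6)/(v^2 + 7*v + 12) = (v + 2)/(v + 4)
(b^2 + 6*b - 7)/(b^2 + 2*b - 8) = (b^2 + 6*b - 7)/(b^2 + 2*b - 8)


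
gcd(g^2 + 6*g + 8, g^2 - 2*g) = 1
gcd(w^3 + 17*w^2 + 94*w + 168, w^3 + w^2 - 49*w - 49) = w + 7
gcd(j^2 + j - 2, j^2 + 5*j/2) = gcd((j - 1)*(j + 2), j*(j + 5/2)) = 1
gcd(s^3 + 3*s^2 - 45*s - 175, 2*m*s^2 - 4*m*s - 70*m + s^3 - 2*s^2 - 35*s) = s^2 - 2*s - 35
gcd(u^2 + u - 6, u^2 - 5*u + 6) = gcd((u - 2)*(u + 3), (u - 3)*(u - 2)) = u - 2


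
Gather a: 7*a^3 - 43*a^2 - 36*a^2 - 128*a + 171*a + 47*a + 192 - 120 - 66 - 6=7*a^3 - 79*a^2 + 90*a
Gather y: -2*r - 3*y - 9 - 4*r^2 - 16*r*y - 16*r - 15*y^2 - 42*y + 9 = -4*r^2 - 18*r - 15*y^2 + y*(-16*r - 45)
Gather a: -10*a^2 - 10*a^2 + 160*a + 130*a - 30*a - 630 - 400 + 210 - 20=-20*a^2 + 260*a - 840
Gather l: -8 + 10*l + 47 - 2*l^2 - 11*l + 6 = -2*l^2 - l + 45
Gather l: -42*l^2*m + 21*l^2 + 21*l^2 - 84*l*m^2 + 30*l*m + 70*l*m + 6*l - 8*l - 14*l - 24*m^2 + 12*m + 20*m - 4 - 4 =l^2*(42 - 42*m) + l*(-84*m^2 + 100*m - 16) - 24*m^2 + 32*m - 8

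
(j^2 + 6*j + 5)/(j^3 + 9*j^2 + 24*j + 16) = (j + 5)/(j^2 + 8*j + 16)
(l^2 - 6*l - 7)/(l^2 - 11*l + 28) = (l + 1)/(l - 4)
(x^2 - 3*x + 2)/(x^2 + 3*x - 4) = (x - 2)/(x + 4)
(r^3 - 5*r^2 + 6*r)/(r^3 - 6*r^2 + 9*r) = (r - 2)/(r - 3)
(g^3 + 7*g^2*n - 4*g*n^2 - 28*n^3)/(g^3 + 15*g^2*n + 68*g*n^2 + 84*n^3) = (g - 2*n)/(g + 6*n)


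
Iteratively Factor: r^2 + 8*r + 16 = (r + 4)*(r + 4)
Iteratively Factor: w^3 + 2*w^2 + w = (w + 1)*(w^2 + w) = w*(w + 1)*(w + 1)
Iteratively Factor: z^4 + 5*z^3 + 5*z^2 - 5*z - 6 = (z + 3)*(z^3 + 2*z^2 - z - 2) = (z - 1)*(z + 3)*(z^2 + 3*z + 2) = (z - 1)*(z + 1)*(z + 3)*(z + 2)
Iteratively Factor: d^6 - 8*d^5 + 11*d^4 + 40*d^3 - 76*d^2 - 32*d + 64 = (d + 1)*(d^5 - 9*d^4 + 20*d^3 + 20*d^2 - 96*d + 64) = (d + 1)*(d + 2)*(d^4 - 11*d^3 + 42*d^2 - 64*d + 32) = (d - 4)*(d + 1)*(d + 2)*(d^3 - 7*d^2 + 14*d - 8) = (d - 4)*(d - 2)*(d + 1)*(d + 2)*(d^2 - 5*d + 4) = (d - 4)*(d - 2)*(d - 1)*(d + 1)*(d + 2)*(d - 4)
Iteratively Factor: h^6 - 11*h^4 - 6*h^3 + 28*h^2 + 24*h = (h)*(h^5 - 11*h^3 - 6*h^2 + 28*h + 24) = h*(h + 2)*(h^4 - 2*h^3 - 7*h^2 + 8*h + 12) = h*(h + 2)^2*(h^3 - 4*h^2 + h + 6) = h*(h + 1)*(h + 2)^2*(h^2 - 5*h + 6) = h*(h - 3)*(h + 1)*(h + 2)^2*(h - 2)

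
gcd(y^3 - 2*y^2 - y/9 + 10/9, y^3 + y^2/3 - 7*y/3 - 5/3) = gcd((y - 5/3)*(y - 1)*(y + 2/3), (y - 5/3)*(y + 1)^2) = y - 5/3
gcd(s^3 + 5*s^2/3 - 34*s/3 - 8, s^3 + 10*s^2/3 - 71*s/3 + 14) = s - 3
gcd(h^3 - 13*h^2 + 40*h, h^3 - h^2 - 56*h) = h^2 - 8*h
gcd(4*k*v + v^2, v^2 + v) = v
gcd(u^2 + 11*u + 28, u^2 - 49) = u + 7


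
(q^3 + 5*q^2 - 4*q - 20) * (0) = 0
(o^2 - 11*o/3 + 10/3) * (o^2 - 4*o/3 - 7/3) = o^4 - 5*o^3 + 53*o^2/9 + 37*o/9 - 70/9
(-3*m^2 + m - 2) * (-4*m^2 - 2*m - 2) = 12*m^4 + 2*m^3 + 12*m^2 + 2*m + 4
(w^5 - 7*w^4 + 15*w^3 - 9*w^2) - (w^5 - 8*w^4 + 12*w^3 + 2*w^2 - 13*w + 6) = w^4 + 3*w^3 - 11*w^2 + 13*w - 6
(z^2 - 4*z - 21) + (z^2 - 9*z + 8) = 2*z^2 - 13*z - 13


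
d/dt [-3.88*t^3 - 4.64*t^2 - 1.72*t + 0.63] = -11.64*t^2 - 9.28*t - 1.72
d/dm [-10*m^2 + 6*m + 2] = 6 - 20*m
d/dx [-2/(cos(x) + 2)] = -2*sin(x)/(cos(x) + 2)^2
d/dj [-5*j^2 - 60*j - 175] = -10*j - 60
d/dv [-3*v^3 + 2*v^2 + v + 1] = -9*v^2 + 4*v + 1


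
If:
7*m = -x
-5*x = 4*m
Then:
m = 0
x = 0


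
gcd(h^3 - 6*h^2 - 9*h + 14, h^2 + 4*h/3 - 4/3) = h + 2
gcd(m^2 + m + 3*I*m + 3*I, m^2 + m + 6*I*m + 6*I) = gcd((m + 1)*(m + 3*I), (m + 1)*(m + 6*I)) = m + 1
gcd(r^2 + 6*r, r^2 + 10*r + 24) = r + 6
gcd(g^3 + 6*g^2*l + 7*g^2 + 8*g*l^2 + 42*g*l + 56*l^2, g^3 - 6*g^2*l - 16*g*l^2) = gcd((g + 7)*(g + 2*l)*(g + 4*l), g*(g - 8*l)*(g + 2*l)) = g + 2*l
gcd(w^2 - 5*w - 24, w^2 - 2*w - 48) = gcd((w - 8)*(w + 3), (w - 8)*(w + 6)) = w - 8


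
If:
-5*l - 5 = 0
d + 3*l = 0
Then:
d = 3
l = -1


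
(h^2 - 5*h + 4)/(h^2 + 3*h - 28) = (h - 1)/(h + 7)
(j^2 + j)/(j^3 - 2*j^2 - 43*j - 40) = j/(j^2 - 3*j - 40)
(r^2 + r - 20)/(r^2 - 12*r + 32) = (r + 5)/(r - 8)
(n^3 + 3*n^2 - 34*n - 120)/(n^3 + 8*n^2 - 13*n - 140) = (n^2 - 2*n - 24)/(n^2 + 3*n - 28)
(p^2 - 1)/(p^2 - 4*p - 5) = (p - 1)/(p - 5)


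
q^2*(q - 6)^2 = q^4 - 12*q^3 + 36*q^2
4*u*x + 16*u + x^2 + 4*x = (4*u + x)*(x + 4)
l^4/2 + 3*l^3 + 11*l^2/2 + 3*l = l*(l/2 + 1)*(l + 1)*(l + 3)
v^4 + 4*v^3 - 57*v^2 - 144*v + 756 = (v - 6)*(v - 3)*(v + 6)*(v + 7)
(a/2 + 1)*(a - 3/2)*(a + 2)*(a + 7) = a^4/2 + 19*a^3/4 + 31*a^2/4 - 10*a - 21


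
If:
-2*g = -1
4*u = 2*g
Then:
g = 1/2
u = 1/4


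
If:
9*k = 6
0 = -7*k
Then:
No Solution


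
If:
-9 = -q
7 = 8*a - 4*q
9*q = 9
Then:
No Solution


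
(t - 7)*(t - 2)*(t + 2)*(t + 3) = t^4 - 4*t^3 - 25*t^2 + 16*t + 84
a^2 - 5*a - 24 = (a - 8)*(a + 3)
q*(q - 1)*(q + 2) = q^3 + q^2 - 2*q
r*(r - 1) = r^2 - r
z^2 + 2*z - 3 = (z - 1)*(z + 3)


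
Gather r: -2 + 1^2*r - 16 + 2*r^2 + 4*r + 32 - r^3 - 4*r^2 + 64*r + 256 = -r^3 - 2*r^2 + 69*r + 270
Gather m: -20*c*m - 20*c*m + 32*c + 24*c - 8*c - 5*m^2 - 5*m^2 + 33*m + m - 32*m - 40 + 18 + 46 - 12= 48*c - 10*m^2 + m*(2 - 40*c) + 12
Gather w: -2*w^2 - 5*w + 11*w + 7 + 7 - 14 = -2*w^2 + 6*w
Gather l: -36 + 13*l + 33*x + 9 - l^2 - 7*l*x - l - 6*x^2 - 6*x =-l^2 + l*(12 - 7*x) - 6*x^2 + 27*x - 27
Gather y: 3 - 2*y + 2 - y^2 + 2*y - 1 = 4 - y^2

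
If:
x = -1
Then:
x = -1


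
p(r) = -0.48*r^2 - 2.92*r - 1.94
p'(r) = -0.96*r - 2.92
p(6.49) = -41.11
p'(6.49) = -9.15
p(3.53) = -18.23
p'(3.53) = -6.31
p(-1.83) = 1.80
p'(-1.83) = -1.16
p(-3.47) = 2.41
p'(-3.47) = 0.41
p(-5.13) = 0.41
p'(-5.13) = 2.00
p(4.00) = -21.30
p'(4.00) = -6.76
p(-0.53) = -0.53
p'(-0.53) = -2.41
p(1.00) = -5.34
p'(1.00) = -3.88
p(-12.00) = -36.02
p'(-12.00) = 8.60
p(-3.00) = 2.50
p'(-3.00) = -0.04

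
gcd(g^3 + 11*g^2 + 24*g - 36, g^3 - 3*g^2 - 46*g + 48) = g^2 + 5*g - 6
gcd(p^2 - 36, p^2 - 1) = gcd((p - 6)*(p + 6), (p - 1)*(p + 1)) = 1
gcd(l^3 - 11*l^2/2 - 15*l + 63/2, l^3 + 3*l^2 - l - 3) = l + 3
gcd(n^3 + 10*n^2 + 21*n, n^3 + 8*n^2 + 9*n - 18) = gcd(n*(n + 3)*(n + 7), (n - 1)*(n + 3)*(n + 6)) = n + 3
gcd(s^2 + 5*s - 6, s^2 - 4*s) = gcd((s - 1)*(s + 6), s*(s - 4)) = 1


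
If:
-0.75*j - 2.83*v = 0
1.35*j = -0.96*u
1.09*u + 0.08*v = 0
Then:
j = 0.00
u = 0.00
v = 0.00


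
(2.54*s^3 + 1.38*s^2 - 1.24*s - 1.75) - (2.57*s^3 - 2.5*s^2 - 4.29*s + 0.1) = -0.0299999999999998*s^3 + 3.88*s^2 + 3.05*s - 1.85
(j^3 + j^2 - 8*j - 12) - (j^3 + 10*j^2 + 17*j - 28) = -9*j^2 - 25*j + 16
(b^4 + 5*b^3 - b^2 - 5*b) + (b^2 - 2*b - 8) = b^4 + 5*b^3 - 7*b - 8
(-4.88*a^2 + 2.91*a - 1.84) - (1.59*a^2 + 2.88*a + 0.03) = -6.47*a^2 + 0.0300000000000002*a - 1.87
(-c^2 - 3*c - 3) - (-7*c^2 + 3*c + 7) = 6*c^2 - 6*c - 10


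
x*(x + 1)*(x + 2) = x^3 + 3*x^2 + 2*x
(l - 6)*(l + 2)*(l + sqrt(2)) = l^3 - 4*l^2 + sqrt(2)*l^2 - 12*l - 4*sqrt(2)*l - 12*sqrt(2)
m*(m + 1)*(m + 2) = m^3 + 3*m^2 + 2*m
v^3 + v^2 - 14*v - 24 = (v - 4)*(v + 2)*(v + 3)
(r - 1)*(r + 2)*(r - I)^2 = r^4 + r^3 - 2*I*r^3 - 3*r^2 - 2*I*r^2 - r + 4*I*r + 2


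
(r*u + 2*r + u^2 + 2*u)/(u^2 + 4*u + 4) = (r + u)/(u + 2)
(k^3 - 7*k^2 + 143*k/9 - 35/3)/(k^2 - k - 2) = (-k^3 + 7*k^2 - 143*k/9 + 35/3)/(-k^2 + k + 2)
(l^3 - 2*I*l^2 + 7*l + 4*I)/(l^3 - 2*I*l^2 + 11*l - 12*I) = (l^2 + 2*I*l - 1)/(l^2 + 2*I*l + 3)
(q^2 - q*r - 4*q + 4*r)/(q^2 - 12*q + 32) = (q - r)/(q - 8)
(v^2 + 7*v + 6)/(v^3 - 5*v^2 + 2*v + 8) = (v + 6)/(v^2 - 6*v + 8)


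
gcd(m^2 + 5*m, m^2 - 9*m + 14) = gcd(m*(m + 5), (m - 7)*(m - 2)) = 1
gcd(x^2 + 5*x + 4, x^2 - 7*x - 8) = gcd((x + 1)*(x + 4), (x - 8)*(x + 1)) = x + 1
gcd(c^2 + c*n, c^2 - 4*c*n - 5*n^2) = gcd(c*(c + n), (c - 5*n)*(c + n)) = c + n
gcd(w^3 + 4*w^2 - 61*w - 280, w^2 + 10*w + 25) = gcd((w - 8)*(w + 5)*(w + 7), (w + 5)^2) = w + 5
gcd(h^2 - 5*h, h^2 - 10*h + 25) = h - 5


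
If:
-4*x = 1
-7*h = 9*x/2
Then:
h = 9/56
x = -1/4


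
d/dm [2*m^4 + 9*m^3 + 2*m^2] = m*(8*m^2 + 27*m + 4)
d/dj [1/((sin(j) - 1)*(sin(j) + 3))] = -2*(sin(j) + 1)*cos(j)/((sin(j) - 1)^2*(sin(j) + 3)^2)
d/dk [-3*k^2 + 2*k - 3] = 2 - 6*k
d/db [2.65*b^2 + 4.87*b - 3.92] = 5.3*b + 4.87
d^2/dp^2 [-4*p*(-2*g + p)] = -8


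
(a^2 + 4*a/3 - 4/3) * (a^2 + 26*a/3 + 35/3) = a^4 + 10*a^3 + 197*a^2/9 + 4*a - 140/9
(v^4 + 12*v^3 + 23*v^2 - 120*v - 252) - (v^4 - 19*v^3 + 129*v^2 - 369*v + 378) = 31*v^3 - 106*v^2 + 249*v - 630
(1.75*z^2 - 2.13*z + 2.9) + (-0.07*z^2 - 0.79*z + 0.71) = 1.68*z^2 - 2.92*z + 3.61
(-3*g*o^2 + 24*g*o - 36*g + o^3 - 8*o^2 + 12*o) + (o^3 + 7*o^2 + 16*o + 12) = -3*g*o^2 + 24*g*o - 36*g + 2*o^3 - o^2 + 28*o + 12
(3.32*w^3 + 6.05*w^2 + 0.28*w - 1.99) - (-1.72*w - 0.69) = 3.32*w^3 + 6.05*w^2 + 2.0*w - 1.3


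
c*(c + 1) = c^2 + c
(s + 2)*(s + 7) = s^2 + 9*s + 14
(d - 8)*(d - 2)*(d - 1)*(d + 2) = d^4 - 9*d^3 + 4*d^2 + 36*d - 32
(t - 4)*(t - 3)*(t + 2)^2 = t^4 - 3*t^3 - 12*t^2 + 20*t + 48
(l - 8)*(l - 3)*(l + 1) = l^3 - 10*l^2 + 13*l + 24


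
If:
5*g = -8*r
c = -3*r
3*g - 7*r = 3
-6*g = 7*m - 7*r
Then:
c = 45/59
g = 24/59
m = -249/413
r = -15/59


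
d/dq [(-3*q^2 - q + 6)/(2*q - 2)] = (-3*q^2 + 6*q - 5)/(2*(q^2 - 2*q + 1))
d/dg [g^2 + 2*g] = 2*g + 2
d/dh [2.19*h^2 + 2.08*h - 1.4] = 4.38*h + 2.08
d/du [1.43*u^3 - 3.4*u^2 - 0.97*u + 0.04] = 4.29*u^2 - 6.8*u - 0.97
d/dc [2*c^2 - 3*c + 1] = 4*c - 3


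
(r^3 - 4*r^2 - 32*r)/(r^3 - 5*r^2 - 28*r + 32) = r/(r - 1)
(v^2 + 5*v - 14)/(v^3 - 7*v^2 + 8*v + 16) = (v^2 + 5*v - 14)/(v^3 - 7*v^2 + 8*v + 16)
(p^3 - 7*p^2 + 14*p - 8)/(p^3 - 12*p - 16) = (p^2 - 3*p + 2)/(p^2 + 4*p + 4)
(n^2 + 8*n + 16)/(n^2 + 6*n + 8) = (n + 4)/(n + 2)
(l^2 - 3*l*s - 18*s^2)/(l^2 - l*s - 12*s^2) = (-l + 6*s)/(-l + 4*s)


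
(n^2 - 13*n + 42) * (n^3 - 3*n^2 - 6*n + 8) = n^5 - 16*n^4 + 75*n^3 - 40*n^2 - 356*n + 336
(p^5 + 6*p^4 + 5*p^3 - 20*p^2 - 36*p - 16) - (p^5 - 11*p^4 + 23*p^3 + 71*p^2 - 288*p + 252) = 17*p^4 - 18*p^3 - 91*p^2 + 252*p - 268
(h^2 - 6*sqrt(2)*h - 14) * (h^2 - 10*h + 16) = h^4 - 10*h^3 - 6*sqrt(2)*h^3 + 2*h^2 + 60*sqrt(2)*h^2 - 96*sqrt(2)*h + 140*h - 224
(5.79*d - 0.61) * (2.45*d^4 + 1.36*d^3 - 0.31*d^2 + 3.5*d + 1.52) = 14.1855*d^5 + 6.3799*d^4 - 2.6245*d^3 + 20.4541*d^2 + 6.6658*d - 0.9272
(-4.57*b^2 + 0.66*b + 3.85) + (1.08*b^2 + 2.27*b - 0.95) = -3.49*b^2 + 2.93*b + 2.9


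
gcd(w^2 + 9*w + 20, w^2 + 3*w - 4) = w + 4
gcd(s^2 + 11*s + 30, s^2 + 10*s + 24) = s + 6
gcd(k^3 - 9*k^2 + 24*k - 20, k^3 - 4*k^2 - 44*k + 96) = k - 2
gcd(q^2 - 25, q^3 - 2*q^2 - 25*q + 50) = q^2 - 25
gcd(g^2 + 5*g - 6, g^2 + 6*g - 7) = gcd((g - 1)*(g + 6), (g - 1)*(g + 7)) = g - 1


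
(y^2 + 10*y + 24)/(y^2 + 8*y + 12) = (y + 4)/(y + 2)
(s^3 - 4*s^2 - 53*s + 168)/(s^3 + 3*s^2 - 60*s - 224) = (s - 3)/(s + 4)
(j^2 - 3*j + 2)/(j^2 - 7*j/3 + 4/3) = 3*(j - 2)/(3*j - 4)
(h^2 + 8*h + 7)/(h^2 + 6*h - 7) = (h + 1)/(h - 1)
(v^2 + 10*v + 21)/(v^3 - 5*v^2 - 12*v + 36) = (v + 7)/(v^2 - 8*v + 12)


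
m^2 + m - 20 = (m - 4)*(m + 5)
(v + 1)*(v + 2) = v^2 + 3*v + 2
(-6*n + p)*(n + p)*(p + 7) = -6*n^2*p - 42*n^2 - 5*n*p^2 - 35*n*p + p^3 + 7*p^2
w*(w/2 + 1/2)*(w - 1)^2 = w^4/2 - w^3/2 - w^2/2 + w/2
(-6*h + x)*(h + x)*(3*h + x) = -18*h^3 - 21*h^2*x - 2*h*x^2 + x^3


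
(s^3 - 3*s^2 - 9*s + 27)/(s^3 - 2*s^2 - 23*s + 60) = (s^2 - 9)/(s^2 + s - 20)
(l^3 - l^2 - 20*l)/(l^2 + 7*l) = (l^2 - l - 20)/(l + 7)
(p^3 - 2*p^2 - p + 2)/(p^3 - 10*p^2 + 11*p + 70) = (p^3 - 2*p^2 - p + 2)/(p^3 - 10*p^2 + 11*p + 70)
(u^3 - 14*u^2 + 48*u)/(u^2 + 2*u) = (u^2 - 14*u + 48)/(u + 2)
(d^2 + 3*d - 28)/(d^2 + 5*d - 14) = (d - 4)/(d - 2)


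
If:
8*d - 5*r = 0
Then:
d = 5*r/8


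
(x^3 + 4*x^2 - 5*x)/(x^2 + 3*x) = (x^2 + 4*x - 5)/(x + 3)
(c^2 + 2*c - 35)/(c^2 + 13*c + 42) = (c - 5)/(c + 6)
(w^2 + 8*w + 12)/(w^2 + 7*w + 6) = (w + 2)/(w + 1)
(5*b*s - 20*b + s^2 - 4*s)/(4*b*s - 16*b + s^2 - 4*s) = (5*b + s)/(4*b + s)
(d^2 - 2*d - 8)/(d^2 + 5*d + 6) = (d - 4)/(d + 3)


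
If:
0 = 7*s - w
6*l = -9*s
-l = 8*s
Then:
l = 0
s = 0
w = 0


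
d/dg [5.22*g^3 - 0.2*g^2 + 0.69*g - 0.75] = 15.66*g^2 - 0.4*g + 0.69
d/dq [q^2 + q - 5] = 2*q + 1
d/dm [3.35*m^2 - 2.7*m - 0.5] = 6.7*m - 2.7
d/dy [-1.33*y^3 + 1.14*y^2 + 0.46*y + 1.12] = -3.99*y^2 + 2.28*y + 0.46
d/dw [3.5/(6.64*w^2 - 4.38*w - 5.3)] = (15.33 - 46.48*w)/(-6.64*w^2 + 4.38*w + 5.3)^2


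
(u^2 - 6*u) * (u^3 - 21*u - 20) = u^5 - 6*u^4 - 21*u^3 + 106*u^2 + 120*u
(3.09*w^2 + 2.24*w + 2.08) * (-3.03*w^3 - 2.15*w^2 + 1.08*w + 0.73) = -9.3627*w^5 - 13.4307*w^4 - 7.7812*w^3 + 0.202900000000001*w^2 + 3.8816*w + 1.5184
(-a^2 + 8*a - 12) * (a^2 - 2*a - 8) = -a^4 + 10*a^3 - 20*a^2 - 40*a + 96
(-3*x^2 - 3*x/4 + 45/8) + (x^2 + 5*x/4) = -2*x^2 + x/2 + 45/8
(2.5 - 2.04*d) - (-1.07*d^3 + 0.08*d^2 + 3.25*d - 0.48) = 1.07*d^3 - 0.08*d^2 - 5.29*d + 2.98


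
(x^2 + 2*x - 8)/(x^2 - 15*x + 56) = (x^2 + 2*x - 8)/(x^2 - 15*x + 56)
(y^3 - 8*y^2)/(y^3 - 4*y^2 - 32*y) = y/(y + 4)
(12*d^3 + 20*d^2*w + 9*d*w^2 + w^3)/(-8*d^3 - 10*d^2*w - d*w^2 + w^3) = (6*d + w)/(-4*d + w)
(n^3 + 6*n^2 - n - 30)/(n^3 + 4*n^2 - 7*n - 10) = (n + 3)/(n + 1)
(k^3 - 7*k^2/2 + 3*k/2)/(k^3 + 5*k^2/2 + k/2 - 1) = k*(k - 3)/(k^2 + 3*k + 2)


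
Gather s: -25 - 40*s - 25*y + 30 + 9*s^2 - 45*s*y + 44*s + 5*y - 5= 9*s^2 + s*(4 - 45*y) - 20*y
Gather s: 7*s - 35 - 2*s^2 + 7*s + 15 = -2*s^2 + 14*s - 20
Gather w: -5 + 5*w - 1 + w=6*w - 6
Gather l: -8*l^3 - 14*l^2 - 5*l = -8*l^3 - 14*l^2 - 5*l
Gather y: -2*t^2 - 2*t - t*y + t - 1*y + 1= -2*t^2 - t + y*(-t - 1) + 1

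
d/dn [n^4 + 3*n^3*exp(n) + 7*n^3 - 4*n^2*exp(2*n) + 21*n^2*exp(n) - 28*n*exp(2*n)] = 3*n^3*exp(n) + 4*n^3 - 8*n^2*exp(2*n) + 30*n^2*exp(n) + 21*n^2 - 64*n*exp(2*n) + 42*n*exp(n) - 28*exp(2*n)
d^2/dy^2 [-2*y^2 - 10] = -4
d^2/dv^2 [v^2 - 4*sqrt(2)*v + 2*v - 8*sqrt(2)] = 2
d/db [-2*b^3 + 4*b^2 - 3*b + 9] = -6*b^2 + 8*b - 3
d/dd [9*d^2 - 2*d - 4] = 18*d - 2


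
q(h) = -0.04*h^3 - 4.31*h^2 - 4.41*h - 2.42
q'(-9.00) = 63.45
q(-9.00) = -282.68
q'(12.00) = -125.13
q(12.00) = -745.10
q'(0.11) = -5.36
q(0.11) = -2.96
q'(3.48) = -35.86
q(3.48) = -71.65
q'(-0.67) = 1.31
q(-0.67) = -1.39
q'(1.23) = -15.19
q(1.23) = -14.44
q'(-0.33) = -1.58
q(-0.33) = -1.43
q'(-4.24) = 29.98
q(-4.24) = -58.16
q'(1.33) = -16.09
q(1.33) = -16.00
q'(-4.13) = 29.14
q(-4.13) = -54.90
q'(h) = -0.12*h^2 - 8.62*h - 4.41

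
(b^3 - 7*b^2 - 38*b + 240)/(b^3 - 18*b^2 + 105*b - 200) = (b + 6)/(b - 5)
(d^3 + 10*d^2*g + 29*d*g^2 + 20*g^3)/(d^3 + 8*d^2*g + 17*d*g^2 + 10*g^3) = (d + 4*g)/(d + 2*g)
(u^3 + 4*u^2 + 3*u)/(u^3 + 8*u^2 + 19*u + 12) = u/(u + 4)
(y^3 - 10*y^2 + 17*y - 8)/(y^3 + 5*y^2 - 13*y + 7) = (y - 8)/(y + 7)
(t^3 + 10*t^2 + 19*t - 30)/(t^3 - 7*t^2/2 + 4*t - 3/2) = 2*(t^2 + 11*t + 30)/(2*t^2 - 5*t + 3)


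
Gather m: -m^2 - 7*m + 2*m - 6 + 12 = -m^2 - 5*m + 6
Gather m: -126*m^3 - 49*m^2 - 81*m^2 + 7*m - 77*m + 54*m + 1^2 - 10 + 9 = -126*m^3 - 130*m^2 - 16*m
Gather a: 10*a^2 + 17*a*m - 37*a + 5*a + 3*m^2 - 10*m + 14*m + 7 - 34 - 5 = 10*a^2 + a*(17*m - 32) + 3*m^2 + 4*m - 32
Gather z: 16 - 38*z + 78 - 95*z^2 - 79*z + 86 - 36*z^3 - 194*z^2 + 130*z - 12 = -36*z^3 - 289*z^2 + 13*z + 168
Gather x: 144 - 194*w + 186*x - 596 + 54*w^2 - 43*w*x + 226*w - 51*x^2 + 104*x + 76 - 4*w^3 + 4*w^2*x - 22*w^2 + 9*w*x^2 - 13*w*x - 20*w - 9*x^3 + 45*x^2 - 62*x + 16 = -4*w^3 + 32*w^2 + 12*w - 9*x^3 + x^2*(9*w - 6) + x*(4*w^2 - 56*w + 228) - 360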